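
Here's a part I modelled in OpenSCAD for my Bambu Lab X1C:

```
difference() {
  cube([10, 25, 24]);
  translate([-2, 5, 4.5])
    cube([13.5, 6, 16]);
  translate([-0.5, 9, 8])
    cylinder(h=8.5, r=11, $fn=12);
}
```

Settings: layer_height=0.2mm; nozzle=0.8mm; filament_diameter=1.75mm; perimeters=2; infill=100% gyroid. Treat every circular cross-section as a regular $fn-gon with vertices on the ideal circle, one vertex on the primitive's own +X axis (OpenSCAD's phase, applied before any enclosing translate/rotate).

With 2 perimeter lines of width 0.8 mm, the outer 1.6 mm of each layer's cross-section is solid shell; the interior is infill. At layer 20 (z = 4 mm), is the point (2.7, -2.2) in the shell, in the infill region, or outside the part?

outside

At z = 4 mm: the cube is present — its section is the full 10×25 rectangle; the cube at (-2, 5) is not intersected at this z (z outside [4.5, 20.5]); the cylinder at (-0.5, 9) does not reach this height (z outside [8, 16.5]); After the difference (first − rest): none of the subtracted shapes is present at this height, so the 10×25 cube is unchanged — 1 connected region. Overall, the cross-section is a single solid region. The nearest boundary edge runs (0.00, 0.00)→(10.00, 0.00); distance from the point to it = 2.20 mm. The point is not inside any of the regions above, so it lies outside the cross-section (2.20 mm from the nearest boundary).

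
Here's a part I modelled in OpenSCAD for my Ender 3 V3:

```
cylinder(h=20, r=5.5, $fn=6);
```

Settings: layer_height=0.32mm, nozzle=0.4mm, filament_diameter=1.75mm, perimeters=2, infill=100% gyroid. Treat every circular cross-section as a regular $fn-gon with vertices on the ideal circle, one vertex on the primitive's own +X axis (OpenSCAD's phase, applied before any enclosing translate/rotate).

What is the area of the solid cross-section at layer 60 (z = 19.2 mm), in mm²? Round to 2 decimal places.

At z = 19.2 mm: the cylinder: section is a regular 6-gon, circumradius r=5.5 (area = (6/2)·5.500²·sin(360°/6) = 78.59 mm²). Overall, the cross-section is a single solid region. Net area = 78.59 mm².

78.59 mm²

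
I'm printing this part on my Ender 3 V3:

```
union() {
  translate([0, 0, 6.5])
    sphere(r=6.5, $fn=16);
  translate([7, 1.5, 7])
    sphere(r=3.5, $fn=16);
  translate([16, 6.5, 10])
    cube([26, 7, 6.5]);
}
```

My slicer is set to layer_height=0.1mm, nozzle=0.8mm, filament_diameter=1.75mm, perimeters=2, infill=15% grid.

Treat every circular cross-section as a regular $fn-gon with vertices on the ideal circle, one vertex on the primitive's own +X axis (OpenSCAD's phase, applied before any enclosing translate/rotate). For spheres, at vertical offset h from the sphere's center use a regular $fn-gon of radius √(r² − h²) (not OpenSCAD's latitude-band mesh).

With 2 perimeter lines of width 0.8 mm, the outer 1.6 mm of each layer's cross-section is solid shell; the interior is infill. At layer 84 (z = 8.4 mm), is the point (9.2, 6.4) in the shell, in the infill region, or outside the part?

outside

At z = 8.4 mm: the sphere: section is a regular 16-gon, circumradius = √(r²−h²) = √(6.5²−1.9²) = 6.216; the r=3.5 sphere at (7, 1.5) slices to a regular 16-gon of circumradius 3.208 (√(r²−h²) with h=1.4 from center); the cube at (16, 6.5) does not reach this height (z outside [10, 16.5]); Combining (union): the regions partially overlap (shared area 8.06 mm²), so overlapping operands fuse into one piece — 1 connected region. Overall, the cross-section is a single solid region. The nearest boundary edge runs (7.00, 4.71)→(8.23, 4.46); distance from the point to it = 2.17 mm. The point is not inside any of the regions above, so it lies outside the cross-section (2.17 mm from the nearest boundary).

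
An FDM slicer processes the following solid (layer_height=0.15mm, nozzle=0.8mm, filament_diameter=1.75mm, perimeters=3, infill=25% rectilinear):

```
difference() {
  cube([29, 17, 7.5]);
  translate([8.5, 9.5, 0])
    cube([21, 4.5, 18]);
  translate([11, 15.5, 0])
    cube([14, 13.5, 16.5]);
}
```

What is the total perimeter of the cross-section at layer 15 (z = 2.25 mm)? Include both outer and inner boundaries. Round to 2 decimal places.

136.00 mm

At z = 2.25 mm: the cube (footprint 29×17) is included at this height (perimeter 92.00 mm); the cube at (8.5, 9.5) (footprint 21×4.5) is included at this height (perimeter 51.00 mm); the cube at (11, 15.5) is present — its section is the full 14×13.5 rectangle (perimeter 55.00 mm); Taking the first minus the rest: starting from the 29×17 cube, the 21×4.5 cube at (8.5, 9.5) partially overlaps it — only the 92.25 mm² overlap (of its 94.50 mm²) is removed, clipping the outline; the 14×13.5 cube at (11, 15.5) partially overlaps it — only the 21.00 mm² overlap (of its 189.00 mm²) is removed, clipping the outline — boundary = 136.00 mm. Overall, the cross-section is a single solid region. Total boundary length (outer) = 136.00 mm.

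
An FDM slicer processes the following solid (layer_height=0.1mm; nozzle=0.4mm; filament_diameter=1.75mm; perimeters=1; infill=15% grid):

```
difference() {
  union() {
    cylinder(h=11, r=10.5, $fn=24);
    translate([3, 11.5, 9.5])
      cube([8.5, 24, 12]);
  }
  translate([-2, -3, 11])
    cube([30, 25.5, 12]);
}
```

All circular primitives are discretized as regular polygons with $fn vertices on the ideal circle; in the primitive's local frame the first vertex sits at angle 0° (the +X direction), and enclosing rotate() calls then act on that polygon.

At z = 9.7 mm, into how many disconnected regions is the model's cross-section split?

At z = 9.7 mm: the cylinder: section is a regular 24-gon, circumradius r=10.5; the 8.5×24 cube at (3, 11.5) contributes its full rectangle; Merging all regions: the 2 present regions are separate (no shared area or edge), so areas and boundary lengths simply add and each stays a separate island — 2 connected regions; the cube at (-2, -3) is absent (z outside [11, 23]); Subtracting the remaining from the first: none of the subtracted shapes is present at this height, so the result so far is unchanged — 2 connected regions. The result has 2 disconnected regions.

2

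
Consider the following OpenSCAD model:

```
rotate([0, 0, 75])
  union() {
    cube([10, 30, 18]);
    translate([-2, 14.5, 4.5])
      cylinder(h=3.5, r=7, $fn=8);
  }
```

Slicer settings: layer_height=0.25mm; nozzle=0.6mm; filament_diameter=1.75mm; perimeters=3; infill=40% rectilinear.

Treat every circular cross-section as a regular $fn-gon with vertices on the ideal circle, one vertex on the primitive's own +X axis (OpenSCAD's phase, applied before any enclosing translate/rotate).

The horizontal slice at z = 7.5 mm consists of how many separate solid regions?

1

At z = 7.5 mm: the 10×30 cube contributes its full rectangle; the r=7 cylinder at (-2, 14.5) gives a regular 8-gon of circumradius 7 (constant along its height); Merging all regions: the regions partially overlap (shared area 42.95 mm²), so overlapping operands fuse into one piece — 1 connected region; (rotated 75° about Z; rotation is an isometry so areas/perimeters/island counts are preserved). The result has 1 disconnected region.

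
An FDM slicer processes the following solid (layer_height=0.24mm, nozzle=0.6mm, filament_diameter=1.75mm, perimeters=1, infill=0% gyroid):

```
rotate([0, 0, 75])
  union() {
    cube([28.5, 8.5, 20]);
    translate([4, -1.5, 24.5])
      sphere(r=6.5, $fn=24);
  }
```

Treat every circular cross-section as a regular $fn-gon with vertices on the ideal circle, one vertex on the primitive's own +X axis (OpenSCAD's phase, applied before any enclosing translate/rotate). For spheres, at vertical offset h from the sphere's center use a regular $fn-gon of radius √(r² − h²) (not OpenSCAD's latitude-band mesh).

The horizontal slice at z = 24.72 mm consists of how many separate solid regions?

1

At z = 24.72 mm: the cube is not intersected at this z (z outside [0, 20]); the sphere at (4, -1.5): section is a regular 24-gon, circumradius = √(r²−h²) = √(6.5²−0.22²) = 6.496; Merging all regions: only the r=6.5 sphere at (4, -1.5) is present, so the union is just that shape — 1 connected region; (whole slice rotated 75° about Z — lengths, areas and connectivity unchanged). The result has 1 disconnected region.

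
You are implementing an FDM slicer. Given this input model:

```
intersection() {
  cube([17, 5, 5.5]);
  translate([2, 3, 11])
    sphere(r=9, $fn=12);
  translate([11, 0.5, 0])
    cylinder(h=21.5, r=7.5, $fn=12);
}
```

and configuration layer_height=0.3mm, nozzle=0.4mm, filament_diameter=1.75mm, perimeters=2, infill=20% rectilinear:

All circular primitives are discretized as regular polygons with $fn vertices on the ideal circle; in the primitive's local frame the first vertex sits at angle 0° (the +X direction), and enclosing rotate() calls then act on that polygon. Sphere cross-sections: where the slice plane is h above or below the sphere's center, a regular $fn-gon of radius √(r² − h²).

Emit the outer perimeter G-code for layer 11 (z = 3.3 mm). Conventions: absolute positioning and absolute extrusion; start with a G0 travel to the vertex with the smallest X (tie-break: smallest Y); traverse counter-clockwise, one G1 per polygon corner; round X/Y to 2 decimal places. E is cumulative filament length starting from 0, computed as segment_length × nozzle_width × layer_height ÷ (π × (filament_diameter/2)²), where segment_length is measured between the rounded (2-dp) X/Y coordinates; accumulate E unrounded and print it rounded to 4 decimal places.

At z = 3.3 mm: the cube is present — its section is the full 17×5 rectangle; the r=9 sphere at (2, 3) contributes a regular 12-gon of circumradius √(9²−7.7²) = 4.659; the r=7.5 cylinder at (11, 0.5) gives a regular 12-gon of circumradius 7.5 (constant along its height); After intersecting: the r=9 sphere at (2, 3) partially overlaps the 17×5 cube; clipping to the common part keeps 31.39 mm²; the r=7.5 cylinder at (11, 0.5) partially overlaps the running intersection; clipping to the common part keeps 10.94 mm² — 1 connected region. The outline is a single polygon with 8 vertices. Extrusion per mm of travel: 0.4 × 0.3 / (π × 0.875²) = 0.049890. Accumulating E over each segment gives final E = 0.6733.

G0 X3.50 Y0.50 Z3.30
G1 X3.63 Y0.00 E0.0258
G1 X5.36 Y0.00 E0.1121
G1 X6.04 Y0.67 E0.1597
G1 X6.66 Y3.00 E0.2800
G1 X6.12 Y5.00 E0.3834
G1 X5.25 Y5.00 E0.4268
G1 X4.50 Y4.25 E0.4797
G1 X3.50 Y0.50 E0.6733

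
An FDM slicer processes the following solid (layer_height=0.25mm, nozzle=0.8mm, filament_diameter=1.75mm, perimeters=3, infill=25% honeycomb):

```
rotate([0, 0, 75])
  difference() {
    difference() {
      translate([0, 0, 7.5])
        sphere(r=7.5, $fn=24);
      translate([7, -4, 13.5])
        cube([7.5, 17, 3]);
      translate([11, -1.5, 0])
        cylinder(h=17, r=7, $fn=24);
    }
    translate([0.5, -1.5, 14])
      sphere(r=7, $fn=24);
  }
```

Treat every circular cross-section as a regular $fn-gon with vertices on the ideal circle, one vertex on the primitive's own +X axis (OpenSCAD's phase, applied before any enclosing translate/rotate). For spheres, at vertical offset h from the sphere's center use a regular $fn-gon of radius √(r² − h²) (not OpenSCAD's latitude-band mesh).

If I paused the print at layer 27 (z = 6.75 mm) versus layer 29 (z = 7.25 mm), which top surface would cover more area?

layer 27 (z = 6.75 mm)

Layer 27 (z = 6.75): the sphere: section is a regular 24-gon, circumradius = √(r²−h²) = √(7.5²−0.75²) = 7.462 (area = (24/2)·7.462²·sin(360°/24) = 172.96 mm²); the cube at (7, -4) does not reach this height (z outside [13.5, 16.5]); the r=7 cylinder at (11, -1.5) gives a regular 24-gon of circumradius 7 (constant along its height) (area = (24/2)·7.000²·sin(360°/24) = 152.19 mm²); Subtracting the remaining from the first: starting from the r=7.5 sphere (172.96 mm²), the r=7 cylinder at (11, -1.5) partially overlaps it — only the 20.48 mm² overlap (of its 152.19 mm²) is removed, clipping the outline — area = 152.47 mm²; the sphere at (0.5, -1.5) does not reach this height (|z−center|=7.250 > r=7); After the difference (first − rest): none of the subtracted shapes is present at this height, so the result so far is unchanged — area = 152.47 mm²; (whole slice rotated 75° about Z — lengths, areas and connectivity unchanged). So its area = 152.47 mm². Layer 29 (z = 7.25): the sphere: section is a regular 24-gon, circumradius = √(r²−h²) = √(7.5²−0.25²) = 7.496 (area = (24/2)·7.496²·sin(360°/24) = 174.51 mm²); the cube at (7, -4) is not intersected at this z (z outside [13.5, 16.5]); the r=7 cylinder at (11, -1.5) gives a regular 24-gon of circumradius 7 (constant along its height) (area = (24/2)·7.000²·sin(360°/24) = 152.19 mm²); Taking the first minus the rest: starting from the r=7.5 sphere (174.51 mm²), the r=7 cylinder at (11, -1.5) partially overlaps it — only the 20.81 mm² overlap (of its 152.19 mm²) is removed, clipping the outline — area = 153.70 mm²; the sphere at (0.5, -1.5): section is a regular 24-gon, circumradius = √(r²−h²) = √(7²−6.75²) = 1.854 (area = (24/2)·1.854²·sin(360°/24) = 10.68 mm²); Taking the first minus the rest: starting from the result so far (153.70 mm²), the r=7 sphere at (0.5, -1.5) lies wholly inside it (removes its full 10.68 mm² and its 11.62 mm outline becomes a hole wall) — area = 143.02 mm²; (rotated 75° about Z; rotation is an isometry so areas/perimeters/island counts are preserved). So its area = 143.02 mm². Layer 27 is larger (152.47 vs 143.02 mm²).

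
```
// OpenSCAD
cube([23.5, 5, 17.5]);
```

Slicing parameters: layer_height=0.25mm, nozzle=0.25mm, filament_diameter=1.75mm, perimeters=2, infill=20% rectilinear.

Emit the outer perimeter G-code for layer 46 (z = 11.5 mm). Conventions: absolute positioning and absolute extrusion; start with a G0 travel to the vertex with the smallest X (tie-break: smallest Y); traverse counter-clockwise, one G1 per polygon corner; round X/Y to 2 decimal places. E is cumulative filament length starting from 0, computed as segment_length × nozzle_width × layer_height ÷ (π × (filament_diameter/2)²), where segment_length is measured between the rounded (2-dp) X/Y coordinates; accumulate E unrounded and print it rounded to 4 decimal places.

G0 X0.00 Y0.00 Z11.50
G1 X23.50 Y0.00 E0.6106
G1 X23.50 Y5.00 E0.7406
G1 X0.00 Y5.00 E1.3512
G1 X0.00 Y0.00 E1.4811

At z = 11.5 mm: the cube is present — its section is the full 23.5×5 rectangle. The outline is a single polygon with 4 vertices. Extrusion per mm of travel: 0.25 × 0.25 / (π × 0.875²) = 0.025984. Accumulating E over each segment gives final E = 1.4811.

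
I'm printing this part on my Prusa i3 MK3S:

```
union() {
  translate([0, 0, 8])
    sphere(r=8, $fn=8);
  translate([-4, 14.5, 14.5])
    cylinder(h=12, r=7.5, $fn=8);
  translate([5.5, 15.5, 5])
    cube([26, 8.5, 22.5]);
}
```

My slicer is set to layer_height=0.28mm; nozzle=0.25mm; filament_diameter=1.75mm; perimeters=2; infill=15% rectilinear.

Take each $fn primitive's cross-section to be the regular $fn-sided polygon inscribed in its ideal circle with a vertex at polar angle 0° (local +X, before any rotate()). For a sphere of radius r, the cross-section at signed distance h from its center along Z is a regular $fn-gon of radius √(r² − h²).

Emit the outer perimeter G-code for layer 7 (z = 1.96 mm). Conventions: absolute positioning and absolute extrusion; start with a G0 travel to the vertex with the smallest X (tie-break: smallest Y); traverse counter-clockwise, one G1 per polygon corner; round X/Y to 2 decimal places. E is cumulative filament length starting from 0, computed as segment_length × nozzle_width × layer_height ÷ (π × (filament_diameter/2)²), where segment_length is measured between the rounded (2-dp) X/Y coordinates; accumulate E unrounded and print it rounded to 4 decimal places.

At z = 1.96 mm: the r=8 sphere slices to a regular 8-gon of circumradius 5.246 (√(r²−h²) with h=6.04 from center); the cylinder at (-4, 14.5) is absent (z outside [14.5, 26.5]); the cube at (5.5, 15.5) does not reach this height (z outside [5, 27.5]); Taking the union: only the r=8 sphere is present, so the union is just that shape — 1 connected region. The outline is a single polygon with 8 vertices. Extrusion per mm of travel: 0.25 × 0.28 / (π × 0.875²) = 0.029103. Accumulating E over each segment gives final E = 0.9352.

G0 X-5.25 Y0.00 Z1.96
G1 X-3.71 Y-3.71 E0.1169
G1 X0.00 Y-5.25 E0.2338
G1 X3.71 Y-3.71 E0.3507
G1 X5.25 Y0.00 E0.4676
G1 X3.71 Y3.71 E0.5845
G1 X0.00 Y5.25 E0.7014
G1 X-3.71 Y3.71 E0.8183
G1 X-5.25 Y0.00 E0.9352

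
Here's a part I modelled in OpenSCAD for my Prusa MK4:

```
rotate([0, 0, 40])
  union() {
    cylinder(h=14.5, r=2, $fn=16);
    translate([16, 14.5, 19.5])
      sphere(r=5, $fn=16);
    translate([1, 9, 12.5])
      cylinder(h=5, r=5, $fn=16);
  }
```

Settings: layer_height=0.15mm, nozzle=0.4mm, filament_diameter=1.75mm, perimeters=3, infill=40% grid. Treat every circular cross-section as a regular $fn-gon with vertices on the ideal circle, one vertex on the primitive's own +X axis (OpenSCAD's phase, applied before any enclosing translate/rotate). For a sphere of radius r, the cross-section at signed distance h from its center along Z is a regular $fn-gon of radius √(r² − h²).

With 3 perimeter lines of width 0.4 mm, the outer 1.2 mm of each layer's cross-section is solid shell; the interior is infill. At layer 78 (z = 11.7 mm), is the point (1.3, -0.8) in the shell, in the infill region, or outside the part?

shell

At z = 11.7 mm: the r=2 cylinder gives a regular 16-gon of circumradius 2 (constant along its height); the sphere at (16, 14.5) does not reach this height (|z−center|=7.800 > r=5); the cylinder at (1, 9) does not reach this height (z outside [12.5, 17.5]); Merging all regions: only the r=2 cylinder is present, so the union is just that shape — 1 connected region; (rotated 40° about Z; rotation is an isometry so areas/perimeters/island counts are preserved). Overall, the cross-section is a single solid region. Undo the 40° rotation: the query point maps to (0.482, -1.448) in the un-rotated model frame. The nearest boundary edge runs (-0.00, -2.00)→(0.77, -1.85); distance from the point to it = 0.45 mm. The point is inside the cross-section, 0.45 mm from the nearest boundary — within the 1.2 mm shell band (3 × 0.4).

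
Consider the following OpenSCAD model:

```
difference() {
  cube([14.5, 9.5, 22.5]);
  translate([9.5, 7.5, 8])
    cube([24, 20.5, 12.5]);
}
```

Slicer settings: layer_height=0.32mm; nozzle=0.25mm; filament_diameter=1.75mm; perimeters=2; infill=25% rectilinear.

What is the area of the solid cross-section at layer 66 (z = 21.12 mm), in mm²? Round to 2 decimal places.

137.75 mm²

At z = 21.12 mm: the 14.5×9.5 cube contributes its full rectangle (area 137.75 mm²); the cube at (9.5, 7.5) does not reach this height (z outside [8, 20.5]); After the difference (first − rest): none of the subtracted shapes is present at this height, so the 14.5×9.5 cube is unchanged — area = 137.75 mm². Overall, the cross-section is a single solid region. Net area = 137.75 mm².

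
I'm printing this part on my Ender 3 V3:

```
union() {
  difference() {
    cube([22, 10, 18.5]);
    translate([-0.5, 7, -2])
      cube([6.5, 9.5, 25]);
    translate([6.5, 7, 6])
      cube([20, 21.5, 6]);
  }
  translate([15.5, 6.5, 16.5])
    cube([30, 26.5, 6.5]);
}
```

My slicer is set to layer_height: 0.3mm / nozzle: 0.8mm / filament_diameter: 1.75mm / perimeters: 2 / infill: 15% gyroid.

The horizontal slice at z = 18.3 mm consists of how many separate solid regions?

At z = 18.3 mm: the cube is present — its section is the full 22×10 rectangle; the 6.5×9.5 cube at (-0.5, 7) contributes its full rectangle; the cube at (6.5, 7) does not reach this height (z outside [6, 12]); Taking the first minus the rest: starting from the 22×10 cube, the 6.5×9.5 cube at (-0.5, 7) partially overlaps it — only the 18.00 mm² overlap (of its 61.75 mm²) is removed, clipping the outline — 1 connected region; the cube at (15.5, 6.5) is present — its section is the full 30×26.5 rectangle; Merging all regions: the regions partially overlap (shared area 22.75 mm²), so overlapping operands fuse into one piece — 1 connected region. The result has 1 disconnected region.

1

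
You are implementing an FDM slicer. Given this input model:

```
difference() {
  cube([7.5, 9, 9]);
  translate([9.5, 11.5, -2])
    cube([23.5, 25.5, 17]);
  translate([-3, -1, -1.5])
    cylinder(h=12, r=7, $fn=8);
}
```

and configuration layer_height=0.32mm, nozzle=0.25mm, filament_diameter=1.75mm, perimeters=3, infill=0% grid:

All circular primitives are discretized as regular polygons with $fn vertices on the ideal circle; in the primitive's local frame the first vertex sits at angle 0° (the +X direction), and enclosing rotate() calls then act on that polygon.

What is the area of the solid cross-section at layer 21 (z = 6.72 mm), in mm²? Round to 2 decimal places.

55.78 mm²

At z = 6.72 mm: the cube (footprint 7.5×9) is included at this height (area 67.50 mm²); the cube at (9.5, 11.5) is present — its section is the full 23.5×25.5 rectangle (area 599.25 mm²); the r=7 cylinder at (-3, -1) contributes a regular 8-gon of circumradius 7 (area = (8/2)·7.000²·sin(360°/8) = 138.59 mm²); Taking the first minus the rest: starting from the 7.5×9 cube (67.50 mm²), the 23.5×25.5 cube at (9.5, 11.5) misses the remaining region (no effect); the r=7 cylinder at (-3, -1) partially overlaps it — only the 11.72 mm² overlap (of its 138.59 mm²) is removed, clipping the outline — area = 55.78 mm². Overall, the cross-section is a single solid region. Net area = 55.78 mm².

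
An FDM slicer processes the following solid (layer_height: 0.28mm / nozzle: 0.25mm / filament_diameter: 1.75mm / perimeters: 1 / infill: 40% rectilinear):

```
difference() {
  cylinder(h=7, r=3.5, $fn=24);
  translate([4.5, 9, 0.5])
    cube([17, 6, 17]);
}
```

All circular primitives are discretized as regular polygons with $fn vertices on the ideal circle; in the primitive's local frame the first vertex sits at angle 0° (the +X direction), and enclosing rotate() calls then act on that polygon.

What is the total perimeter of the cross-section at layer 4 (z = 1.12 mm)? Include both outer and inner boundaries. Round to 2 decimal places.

21.93 mm

At z = 1.12 mm: the cylinder: section is a regular 24-gon, circumradius r=3.5 (perimeter = 2·24·3.500·sin(180°/24) = 21.93 mm); the cube at (4.5, 9) (footprint 17×6) is included at this height (perimeter 46.00 mm); Taking the first minus the rest: starting from the r=3.5 cylinder, the 17×6 cube at (4.5, 9) misses the remaining region (no effect) — boundary = 21.93 mm. Overall, the cross-section is a single solid region. Total boundary length (outer) = 21.93 mm.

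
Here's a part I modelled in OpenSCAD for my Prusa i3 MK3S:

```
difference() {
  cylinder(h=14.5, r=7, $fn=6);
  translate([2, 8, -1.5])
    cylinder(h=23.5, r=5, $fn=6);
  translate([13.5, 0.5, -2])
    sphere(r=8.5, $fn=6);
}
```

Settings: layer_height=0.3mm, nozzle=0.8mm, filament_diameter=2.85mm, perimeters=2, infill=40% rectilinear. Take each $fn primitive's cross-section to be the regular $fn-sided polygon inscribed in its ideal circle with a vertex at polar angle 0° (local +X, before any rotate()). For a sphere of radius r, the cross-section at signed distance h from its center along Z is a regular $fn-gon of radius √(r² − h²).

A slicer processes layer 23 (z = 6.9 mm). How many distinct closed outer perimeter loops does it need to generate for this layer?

At z = 6.9 mm: the r=7 cylinder contributes a regular 6-gon of circumradius 7; the r=5 cylinder at (2, 8) contributes a regular 6-gon of circumradius 5; the sphere at (13.5, 0.5) does not reach this height (|z−center|=8.900 > r=8.5); After the difference (first − rest): starting from the r=7 cylinder, the r=5 cylinder at (2, 8) partially overlaps it — only the 12.81 mm² overlap (of its 64.95 mm²) is removed, clipping the outline — 1 connected region. The result has 1 disconnected region.

1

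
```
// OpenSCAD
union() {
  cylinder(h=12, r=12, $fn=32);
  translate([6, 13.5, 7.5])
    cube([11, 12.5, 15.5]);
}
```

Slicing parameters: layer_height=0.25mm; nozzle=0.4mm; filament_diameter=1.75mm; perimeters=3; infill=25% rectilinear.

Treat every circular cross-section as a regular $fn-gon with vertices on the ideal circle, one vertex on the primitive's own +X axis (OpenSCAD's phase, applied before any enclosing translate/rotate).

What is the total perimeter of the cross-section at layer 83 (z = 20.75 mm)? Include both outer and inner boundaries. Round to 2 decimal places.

47.00 mm

At z = 20.75 mm: the cylinder does not reach this height (z outside [0, 12]); the cube at (6, 13.5) is present — its section is the full 11×12.5 rectangle (perimeter 47.00 mm); Merging all regions: only the 11×12.5 cube at (6, 13.5) is present, so the union is just that shape — boundary = 47.00 mm. Overall, the cross-section is a single solid region. Total boundary length (outer) = 47.00 mm.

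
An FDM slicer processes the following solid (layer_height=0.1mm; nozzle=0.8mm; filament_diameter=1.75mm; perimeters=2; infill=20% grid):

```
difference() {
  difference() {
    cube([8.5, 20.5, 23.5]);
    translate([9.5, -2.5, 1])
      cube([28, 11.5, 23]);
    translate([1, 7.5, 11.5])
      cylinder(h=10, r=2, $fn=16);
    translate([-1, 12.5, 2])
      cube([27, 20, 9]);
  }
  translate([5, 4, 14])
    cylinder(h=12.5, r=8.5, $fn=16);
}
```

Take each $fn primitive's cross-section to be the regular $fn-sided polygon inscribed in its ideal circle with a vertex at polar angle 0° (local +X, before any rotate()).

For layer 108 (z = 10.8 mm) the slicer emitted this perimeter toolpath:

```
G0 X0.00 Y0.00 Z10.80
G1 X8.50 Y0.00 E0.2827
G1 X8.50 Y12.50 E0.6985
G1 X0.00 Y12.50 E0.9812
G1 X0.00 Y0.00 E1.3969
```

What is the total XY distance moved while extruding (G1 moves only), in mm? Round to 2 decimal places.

42.00 mm

Sum the Euclidean lengths of each G1 segment: total = 42.00 mm.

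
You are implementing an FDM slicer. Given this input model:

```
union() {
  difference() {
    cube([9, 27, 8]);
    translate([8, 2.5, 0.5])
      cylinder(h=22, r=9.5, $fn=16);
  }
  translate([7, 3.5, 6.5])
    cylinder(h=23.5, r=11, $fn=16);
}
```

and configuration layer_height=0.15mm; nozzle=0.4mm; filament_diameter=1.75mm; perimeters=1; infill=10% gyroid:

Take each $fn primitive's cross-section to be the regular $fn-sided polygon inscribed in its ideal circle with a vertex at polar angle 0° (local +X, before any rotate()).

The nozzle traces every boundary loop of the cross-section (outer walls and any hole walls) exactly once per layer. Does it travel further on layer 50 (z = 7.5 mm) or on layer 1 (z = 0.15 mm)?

Layer 50 (z = 7.5): the 9×27 cube contributes its full rectangle (perimeter 72.00 mm); the cylinder at (8, 2.5): section is a regular 16-gon, circumradius r=9.5 (perimeter = 2·16·9.500·sin(180°/16) = 59.31 mm); After the difference (first − rest): starting from the 9×27 cube, the r=9.5 cylinder at (8, 2.5) partially overlaps it — only the 96.38 mm² overlap (of its 276.30 mm²) is removed, clipping the outline — boundary = 54.64 mm; the r=11 cylinder at (7, 3.5) contributes a regular 16-gon of circumradius 11 (perimeter = 2·16·11.000·sin(180°/16) = 68.67 mm); Merging all regions: the regions partially overlap (shared area 27.02 mm²), so the edge portions inside another operand are dropped and the merged outline is re-measured after clipping — boundary = 96.08 mm. So its perimeter = 96.08 mm. Layer 1 (z = 0.15): the 9×27 cube contributes its full rectangle (perimeter 72.00 mm); the cylinder at (8, 2.5) is not intersected at this z (z outside [0.5, 22.5]); Subtracting the remaining from the first: none of the subtracted shapes is present at this height, so the 9×27 cube is unchanged — boundary = 72.00 mm; the cylinder at (7, 3.5) does not reach this height (z outside [6.5, 30]); Taking the union: only the result so far is present, so the union is just that shape — boundary = 72.00 mm. So its perimeter = 72.00 mm. Layer 50 is larger (96.08 vs 72.00 mm).

layer 50 (z = 7.5 mm)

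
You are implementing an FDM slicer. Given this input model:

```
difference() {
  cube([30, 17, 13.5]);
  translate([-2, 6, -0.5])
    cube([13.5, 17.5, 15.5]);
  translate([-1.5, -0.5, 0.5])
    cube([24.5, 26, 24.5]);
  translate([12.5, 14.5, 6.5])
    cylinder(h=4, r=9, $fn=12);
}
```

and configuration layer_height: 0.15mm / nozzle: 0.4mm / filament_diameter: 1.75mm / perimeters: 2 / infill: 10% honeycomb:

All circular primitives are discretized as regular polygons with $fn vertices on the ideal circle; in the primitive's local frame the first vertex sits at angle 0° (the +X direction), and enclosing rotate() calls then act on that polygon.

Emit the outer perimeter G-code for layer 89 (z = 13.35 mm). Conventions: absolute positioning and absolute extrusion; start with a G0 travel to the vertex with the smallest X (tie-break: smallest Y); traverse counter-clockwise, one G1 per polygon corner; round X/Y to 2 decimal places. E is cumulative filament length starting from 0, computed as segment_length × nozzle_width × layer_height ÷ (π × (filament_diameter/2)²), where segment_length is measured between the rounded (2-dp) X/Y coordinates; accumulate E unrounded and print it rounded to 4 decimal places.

At z = 13.35 mm: the cube is present — its section is the full 30×17 rectangle; the 13.5×17.5 cube at (-2, 6) contributes its full rectangle; the cube at (-1.5, -0.5) is present — its section is the full 24.5×26 rectangle; the cylinder at (12.5, 14.5) is not intersected at this z (z outside [6.5, 10.5]); Taking the first minus the rest: starting from the 30×17 cube, the 13.5×17.5 cube at (-2, 6) partially overlaps it — only the 126.50 mm² overlap (of its 236.25 mm²) is removed, clipping the outline; the 24.5×26 cube at (-1.5, -0.5) partially overlaps it — only the 264.50 mm² overlap (of its 637.00 mm²) is removed, clipping the outline — 1 connected region. The outline is a single polygon with 4 vertices. Extrusion per mm of travel: 0.4 × 0.15 / (π × 0.875²) = 0.024945. Accumulating E over each segment gives final E = 1.1974.

G0 X23.00 Y0.00 Z13.35
G1 X30.00 Y0.00 E0.1746
G1 X30.00 Y17.00 E0.5987
G1 X23.00 Y17.00 E0.7733
G1 X23.00 Y0.00 E1.1974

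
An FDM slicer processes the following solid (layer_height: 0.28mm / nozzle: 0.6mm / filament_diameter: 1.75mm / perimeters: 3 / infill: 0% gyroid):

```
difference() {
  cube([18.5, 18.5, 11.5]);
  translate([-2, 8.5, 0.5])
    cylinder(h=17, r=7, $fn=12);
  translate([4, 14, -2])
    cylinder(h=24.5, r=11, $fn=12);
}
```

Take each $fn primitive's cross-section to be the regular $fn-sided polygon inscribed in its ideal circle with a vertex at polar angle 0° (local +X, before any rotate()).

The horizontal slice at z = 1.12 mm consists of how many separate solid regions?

At z = 1.12 mm: the 18.5×18.5 cube contributes its full rectangle; the r=7 cylinder at (-2, 8.5) gives a regular 12-gon of circumradius 7 (constant along its height); the r=11 cylinder at (4, 14) contributes a regular 12-gon of circumradius 11; Subtracting the remaining from the first: starting from the 18.5×18.5 cube, the r=7 cylinder at (-2, 8.5) partially overlaps it — only the 46.57 mm² overlap (of its 147.00 mm²) is removed, clipping the outline; the r=11 cylinder at (4, 14) partially overlaps it — only the 153.87 mm² overlap (of its 363.00 mm²) is removed, clipping the outline — 1 connected region. The result has 1 disconnected region.

1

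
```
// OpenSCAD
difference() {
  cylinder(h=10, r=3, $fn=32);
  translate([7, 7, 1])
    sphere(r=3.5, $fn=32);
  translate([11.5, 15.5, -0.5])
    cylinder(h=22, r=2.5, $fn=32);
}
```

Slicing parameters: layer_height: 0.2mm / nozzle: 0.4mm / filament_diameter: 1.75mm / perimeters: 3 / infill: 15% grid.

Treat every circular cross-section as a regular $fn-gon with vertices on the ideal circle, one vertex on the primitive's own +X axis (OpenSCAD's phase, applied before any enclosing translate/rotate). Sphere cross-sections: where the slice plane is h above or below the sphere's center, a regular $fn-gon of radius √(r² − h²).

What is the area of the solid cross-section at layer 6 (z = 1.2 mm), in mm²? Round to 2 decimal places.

28.09 mm²

At z = 1.2 mm: the r=3 cylinder contributes a regular 32-gon of circumradius 3 (area = (32/2)·3.000²·sin(360°/32) = 28.09 mm²); the r=3.5 sphere at (7, 7) contributes a regular 32-gon of circumradius √(3.5²−0.2²) = 3.494 (area = (32/2)·3.494²·sin(360°/32) = 38.11 mm²); the r=2.5 cylinder at (11.5, 15.5) gives a regular 32-gon of circumradius 2.5 (constant along its height) (area = (32/2)·2.500²·sin(360°/32) = 19.51 mm²); Subtracting the remaining from the first: starting from the r=3 cylinder (28.09 mm²), the r=3.5 sphere at (7, 7) misses the remaining region (no effect); the r=2.5 cylinder at (11.5, 15.5) misses the remaining region (no effect) — area = 28.09 mm². Overall, the cross-section is a single solid region. Net area = 28.09 mm².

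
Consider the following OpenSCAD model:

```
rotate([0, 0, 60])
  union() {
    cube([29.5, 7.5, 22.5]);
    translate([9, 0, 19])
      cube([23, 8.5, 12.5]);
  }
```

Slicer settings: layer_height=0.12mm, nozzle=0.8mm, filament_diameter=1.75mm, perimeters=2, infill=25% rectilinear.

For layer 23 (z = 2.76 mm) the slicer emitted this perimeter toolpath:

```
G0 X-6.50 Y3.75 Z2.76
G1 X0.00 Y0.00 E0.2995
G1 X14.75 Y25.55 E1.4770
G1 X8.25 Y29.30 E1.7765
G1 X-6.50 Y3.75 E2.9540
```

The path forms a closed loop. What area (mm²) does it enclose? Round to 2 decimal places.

Apply the shoelace formula to the sequence of (X, Y) vertices; enclosed area = 221.39 mm².

221.39 mm²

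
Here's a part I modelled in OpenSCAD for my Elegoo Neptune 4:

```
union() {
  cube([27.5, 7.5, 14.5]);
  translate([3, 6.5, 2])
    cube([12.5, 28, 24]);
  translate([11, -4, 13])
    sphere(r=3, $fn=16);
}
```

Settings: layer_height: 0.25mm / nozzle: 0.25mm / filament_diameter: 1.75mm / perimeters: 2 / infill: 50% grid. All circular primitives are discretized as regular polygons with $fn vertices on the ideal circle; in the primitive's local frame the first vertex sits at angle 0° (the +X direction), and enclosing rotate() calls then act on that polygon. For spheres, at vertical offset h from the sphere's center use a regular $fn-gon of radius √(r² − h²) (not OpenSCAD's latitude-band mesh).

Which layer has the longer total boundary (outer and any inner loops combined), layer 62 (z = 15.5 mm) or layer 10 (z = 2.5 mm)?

layer 10 (z = 2.5 mm)

Layer 62 (z = 15.5): the cube is not intersected at this z (z outside [0, 14.5]); the cube at (3, 6.5) (footprint 12.5×28) is included at this height (perimeter 81.00 mm); the r=3 sphere at (11, -4) contributes a regular 16-gon of circumradius √(3²−2.5²) = 1.658 (perimeter = 2·16·1.658·sin(180°/16) = 10.35 mm); Combining (union): the 2 present regions are separate (no shared area or edge), so areas and boundary lengths simply add and each stays a separate island — boundary = 91.35 mm. So its perimeter = 91.35 mm. Layer 10 (z = 2.5): the cube (footprint 27.5×7.5) is included at this height (perimeter 70.00 mm); the cube at (3, 6.5) is present — its section is the full 12.5×28 rectangle (perimeter 81.00 mm); the sphere at (11, -4) does not reach this height (|z−center|=10.500 > r=3); Merging all regions: the regions partially overlap (shared area 12.50 mm²), so the edge portions inside another operand are dropped and the merged outline is re-measured after clipping — boundary = 124.00 mm. So its perimeter = 124.00 mm. Layer 10 is larger (124.00 vs 91.35 mm).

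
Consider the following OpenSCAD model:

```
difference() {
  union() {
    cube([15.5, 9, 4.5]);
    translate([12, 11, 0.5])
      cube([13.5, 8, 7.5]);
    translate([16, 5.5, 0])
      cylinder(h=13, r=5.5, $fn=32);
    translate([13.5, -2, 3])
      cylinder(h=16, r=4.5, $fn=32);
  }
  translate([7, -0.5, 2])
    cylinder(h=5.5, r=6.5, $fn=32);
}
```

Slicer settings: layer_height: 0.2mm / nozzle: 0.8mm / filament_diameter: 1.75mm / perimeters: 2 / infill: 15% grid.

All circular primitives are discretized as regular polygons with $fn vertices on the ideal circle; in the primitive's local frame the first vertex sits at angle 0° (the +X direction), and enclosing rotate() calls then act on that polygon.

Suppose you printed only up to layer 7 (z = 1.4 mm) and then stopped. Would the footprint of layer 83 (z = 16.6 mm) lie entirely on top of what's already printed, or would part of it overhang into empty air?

Compare the two slices. At z = 1.4: the cube is present — its section is the full 15.5×9 rectangle (area 139.50 mm²); the 13.5×8 cube at (12, 11) contributes its full rectangle (area 108.00 mm²); the r=5.5 cylinder at (16, 5.5) gives a regular 32-gon of circumradius 5.5 (constant along its height) (area = (32/2)·5.500²·sin(360°/32) = 94.42 mm²); the cylinder at (13.5, -2) does not reach this height (z outside [3, 19]); Merging all regions: the regions partially overlap — summed areas 341.92 mm² minus the doubly-counted overlap 36.91 mm² gives 305.02 mm² — area = 305.02 mm²; the cylinder at (7, -0.5) is not intersected at this z (z outside [2, 7.5]); Subtracting the remaining from the first: none of the subtracted shapes is present at this height, so that combined region is unchanged — area = 305.02 mm². At z = 16.6: the cube is not intersected at this z (z outside [0, 4.5]); the cube at (12, 11) is absent (z outside [0.5, 8]); the cylinder at (16, 5.5) is not intersected at this z (z outside [0, 13]); the r=4.5 cylinder at (13.5, -2) gives a regular 32-gon of circumradius 4.5 (constant along its height) (area = (32/2)·4.500²·sin(360°/32) = 63.21 mm²); Taking the union: only the r=4.5 cylinder at (13.5, -2) is present, so the union is just that shape — area = 63.21 mm²; the cylinder at (7, -0.5) does not reach this height (z outside [2, 7.5]); After the difference (first − rest): none of the subtracted shapes is present at this height, so the result so far is unchanged — area = 63.21 mm². Checking containment: at z = 16.6 the cross-section extends beyond the z = 1.4 cross-section by about 49.07 mm².

part overhangs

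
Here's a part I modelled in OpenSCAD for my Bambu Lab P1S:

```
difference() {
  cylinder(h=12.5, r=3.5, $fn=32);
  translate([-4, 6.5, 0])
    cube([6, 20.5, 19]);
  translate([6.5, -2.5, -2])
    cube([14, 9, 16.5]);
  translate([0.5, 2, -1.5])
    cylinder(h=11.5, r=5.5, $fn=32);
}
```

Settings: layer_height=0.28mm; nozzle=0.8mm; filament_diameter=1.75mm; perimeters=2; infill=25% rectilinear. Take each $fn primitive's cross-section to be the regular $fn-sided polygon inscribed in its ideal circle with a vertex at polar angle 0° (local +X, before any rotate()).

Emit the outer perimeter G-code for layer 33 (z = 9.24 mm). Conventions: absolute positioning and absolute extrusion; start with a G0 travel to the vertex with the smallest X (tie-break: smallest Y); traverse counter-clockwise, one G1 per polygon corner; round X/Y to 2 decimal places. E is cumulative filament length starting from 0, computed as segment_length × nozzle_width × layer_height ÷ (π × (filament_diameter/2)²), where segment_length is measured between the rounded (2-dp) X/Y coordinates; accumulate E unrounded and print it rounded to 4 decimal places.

At z = 9.24 mm: the r=3.5 cylinder contributes a regular 32-gon of circumradius 3.5; the cube at (-4, 6.5) (footprint 6×20.5) is included at this height; the cube at (6.5, -2.5) is present — its section is the full 14×9 rectangle; the cylinder at (0.5, 2): section is a regular 32-gon, circumradius r=5.5; After the difference (first − rest): starting from the r=3.5 cylinder, the 6×20.5 cube at (-4, 6.5) misses the remaining region (no effect); the 14×9 cube at (6.5, -2.5) misses the remaining region (no effect); the r=5.5 cylinder at (0.5, 2) partially overlaps it — only the 38.13 mm² overlap (of its 94.42 mm²) is removed, clipping the outline — 1 connected region. The outline is a single polygon with 8 vertices. Extrusion per mm of travel: 0.8 × 0.28 / (π × 0.875²) = 0.093128. Accumulating E over each segment gives final E = 0.4362.

G0 X-1.98 Y-2.88 Z9.24
G1 X-1.94 Y-2.91 E0.0047
G1 X-1.34 Y-3.23 E0.0680
G1 X-0.68 Y-3.43 E0.1322
G1 X0.00 Y-3.50 E0.1959
G1 X0.25 Y-3.48 E0.2192
G1 X-0.57 Y-3.39 E0.2961
G1 X-1.60 Y-3.08 E0.3962
G1 X-1.98 Y-2.88 E0.4362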